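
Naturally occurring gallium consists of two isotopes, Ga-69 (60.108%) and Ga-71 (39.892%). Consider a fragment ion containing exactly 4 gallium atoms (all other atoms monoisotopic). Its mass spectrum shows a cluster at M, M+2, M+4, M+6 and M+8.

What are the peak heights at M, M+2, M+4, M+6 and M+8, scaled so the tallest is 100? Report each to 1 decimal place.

37.7 : 100.0 : 99.6 : 44.0 : 7.3

Expanding (0.60108 + 0.39892)^4:
P(M) = 0.60108^4 = 0.130536
P(M+2) = 4 × 0.60108^3 × 0.39892^1 = 0.346531
P(M+4) = 6 × 0.60108^2 × 0.39892^2 = 0.344975
P(M+6) = 4 × 0.60108^1 × 0.39892^3 = 0.152633
P(M+8) = 0.39892^4 = 0.025325
The M+2 peak is largest (0.346531); scaling to 100 gives 37.7 : 100.0 : 99.6 : 44.0 : 7.3.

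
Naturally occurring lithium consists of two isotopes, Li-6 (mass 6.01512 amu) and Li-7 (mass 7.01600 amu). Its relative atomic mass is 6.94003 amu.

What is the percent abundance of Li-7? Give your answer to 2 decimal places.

92.41%

Writing the weighted mean with unknown fraction x of Li-6:
6.01512·x + 7.01600·(1 − x) = 6.94003
(6.01512 − 7.01600)·x = 6.94003 − 7.01600
x = -0.07597 / -1.00088 = 0.07590 → 7.59% Li-6, 92.41% Li-7.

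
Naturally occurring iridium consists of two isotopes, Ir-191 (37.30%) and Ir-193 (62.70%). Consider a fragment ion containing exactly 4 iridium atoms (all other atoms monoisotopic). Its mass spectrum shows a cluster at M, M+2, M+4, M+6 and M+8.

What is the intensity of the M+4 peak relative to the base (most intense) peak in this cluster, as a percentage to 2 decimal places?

89.23%

(0.3730 + 0.6270)^4 gives M 0.0194, M+2 0.1302, M+4 0.3282, M+6 0.3678, M+8 0.1546; the largest is M+6.
P(M+6) = C(4,3) × 0.3730^1 × 0.6270^3 = 4 × 0.3730 × 0.24649188 = 0.367766 (base)
P(M+4) = C(4,2) × 0.3730^2 × 0.6270^2 = 6 × 0.139129 × 0.393129 = 0.328174
Relative intensity = 0.328174 / 0.367766 × 100 = 89.23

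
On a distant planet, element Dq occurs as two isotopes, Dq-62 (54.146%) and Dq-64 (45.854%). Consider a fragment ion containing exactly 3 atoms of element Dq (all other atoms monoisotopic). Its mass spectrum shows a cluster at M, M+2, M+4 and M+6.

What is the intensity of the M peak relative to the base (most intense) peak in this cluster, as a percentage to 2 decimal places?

39.36%

(0.54146 + 0.45854)^3 gives M 0.1587, M+2 0.4033, M+4 0.3415, M+6 0.0964; the largest is M+2.
P(M+2) = C(3,1) × 0.54146^2 × 0.45854^1 = 3 × 0.29317893 × 0.45854 = 0.403303 (base)
P(M) = C(3,0) × 0.54146^3 × 0.45854^0 = 1 × 0.15874466 × 1.0000 = 0.158745
Relative intensity = 0.158745 / 0.403303 × 100 = 39.36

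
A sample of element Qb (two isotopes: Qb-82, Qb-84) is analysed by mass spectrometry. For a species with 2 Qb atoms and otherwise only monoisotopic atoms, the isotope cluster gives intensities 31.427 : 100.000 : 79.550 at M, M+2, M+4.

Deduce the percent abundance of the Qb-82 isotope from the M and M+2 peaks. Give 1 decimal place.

Write p for the Qb-82 fraction. I(M+2)/I(M) = [C(2,1)·p^1·(1−p)] / p^2 = 2·(1−p)/p = 100.000/31.427 = 3.1820
(1−p)/p = 3.1820/2 = 1.5910  ⇒  p = 1/(1 + 1.5910) = 0.3860
Qb-82: 38.6%, Qb-84: 61.4%.

38.6%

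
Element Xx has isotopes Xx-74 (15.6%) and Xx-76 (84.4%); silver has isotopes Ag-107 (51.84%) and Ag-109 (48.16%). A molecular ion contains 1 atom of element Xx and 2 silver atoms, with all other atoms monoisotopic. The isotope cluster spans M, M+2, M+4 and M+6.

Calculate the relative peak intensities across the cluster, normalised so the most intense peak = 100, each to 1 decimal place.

Element Xx pattern (n=1): 0.1560 : 0.8440
Silver pattern (n=2): 0.26873856 : 0.49932288 : 0.23193856
Convolve the two distributions (both contribute in 2-u steps):
  M: 0.1560×0.26873856 = 0.041923
  M+2: 0.1560×0.49932288 + 0.8440×0.26873856 = 0.304710
  M+4: 0.1560×0.23193856 + 0.8440×0.49932288 = 0.457611
  M+6: 0.8440×0.23193856 = 0.195756
Scale to base peak (0.457611) = 100: 9.2 : 66.6 : 100.0 : 42.8

9.2 : 66.6 : 100.0 : 42.8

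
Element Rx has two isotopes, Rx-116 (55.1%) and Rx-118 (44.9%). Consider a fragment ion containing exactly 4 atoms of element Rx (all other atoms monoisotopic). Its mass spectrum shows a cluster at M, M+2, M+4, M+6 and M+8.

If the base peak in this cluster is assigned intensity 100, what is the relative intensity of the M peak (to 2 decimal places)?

Term probabilities: M 0.0922, M+2 0.3004, M+4 0.3672, M+6 0.1995, M+8 0.0406. Base peak = M+4.
P(M+4) = C(4,2) × 0.551^2 × 0.449^2 = 6 × 0.303601 × 0.201601 = 0.367238 (base)
P(M) = C(4,0) × 0.551^4 × 0.449^0 = 1 × 0.09217357 × 1.0000 = 0.092174
Relative intensity = 0.092174 / 0.367238 × 100 = 25.10

25.10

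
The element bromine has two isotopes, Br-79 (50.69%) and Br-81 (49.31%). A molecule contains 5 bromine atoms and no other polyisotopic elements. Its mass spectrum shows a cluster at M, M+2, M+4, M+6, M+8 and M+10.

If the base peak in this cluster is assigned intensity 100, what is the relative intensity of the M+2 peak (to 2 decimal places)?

Term probabilities: M 0.0335, M+2 0.1628, M+4 0.3167, M+6 0.3081, M+8 0.1498, M+10 0.0292. Base peak = M+4.
P(M+4) = C(5,2) × 0.5069^3 × 0.4931^2 = 10 × 0.13024674 × 0.24314761 = 0.316692 (base)
P(M+2) = C(5,1) × 0.5069^4 × 0.4931^1 = 5 × 0.06602207 × 0.4931 = 0.162777
Relative intensity = 0.162777 / 0.316692 × 100 = 51.40

51.40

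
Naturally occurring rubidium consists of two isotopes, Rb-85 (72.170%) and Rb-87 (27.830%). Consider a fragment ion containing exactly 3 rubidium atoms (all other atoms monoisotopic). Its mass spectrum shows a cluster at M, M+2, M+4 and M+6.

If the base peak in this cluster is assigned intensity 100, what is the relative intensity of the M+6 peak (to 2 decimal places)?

4.96

Binomial terms of (0.72170 + 0.27830)^3: M 0.3759, M+2 0.4349, M+4 0.1677, M+6 0.0216 → M+2 is the base peak.
P(M+2) = C(3,1) × 0.72170^2 × 0.27830^1 = 3 × 0.52085089 × 0.2783 = 0.434858 (base)
P(M+6) = C(3,3) × 0.72170^0 × 0.27830^3 = 1 × 1.0000 × 0.02155458 = 0.021555
Relative intensity = 0.021555 / 0.434858 × 100 = 4.96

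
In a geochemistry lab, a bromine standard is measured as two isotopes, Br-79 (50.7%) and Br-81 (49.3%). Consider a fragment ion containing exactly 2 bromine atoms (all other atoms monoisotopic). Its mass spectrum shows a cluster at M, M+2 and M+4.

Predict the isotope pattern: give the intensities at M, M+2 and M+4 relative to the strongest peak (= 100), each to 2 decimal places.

51.42 : 100.00 : 48.62

The 2 Br atoms are independent, so intensities follow the terms of (0.507 + 0.493)^2.
P(M) = 0.507^2 = 0.257049
P(M+2) = 2 × 0.507^1 × 0.493^1 = 0.499902
P(M+4) = 0.493^2 = 0.243049
The M+2 peak is largest (0.499902); scaling to 100 gives 51.42 : 100.00 : 48.62.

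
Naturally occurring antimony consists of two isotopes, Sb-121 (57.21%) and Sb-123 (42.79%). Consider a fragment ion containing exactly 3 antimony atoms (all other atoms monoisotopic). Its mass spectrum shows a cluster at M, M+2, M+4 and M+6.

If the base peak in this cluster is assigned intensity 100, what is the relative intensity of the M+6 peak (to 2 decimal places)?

18.65

(0.5721 + 0.4279)^3 gives M 0.1872, M+2 0.4202, M+4 0.3143, M+6 0.0783; the largest is M+2.
P(M+2) = C(3,1) × 0.5721^2 × 0.4279^1 = 3 × 0.32729841 × 0.4279 = 0.420153 (base)
P(M+6) = C(3,3) × 0.5721^0 × 0.4279^3 = 1 × 1.0000 × 0.07834781 = 0.078348
Relative intensity = 0.078348 / 0.420153 × 100 = 18.65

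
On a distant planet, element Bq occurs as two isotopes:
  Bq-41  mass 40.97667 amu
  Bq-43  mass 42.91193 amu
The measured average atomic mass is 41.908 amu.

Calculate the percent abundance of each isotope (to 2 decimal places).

Bq-41: 51.88%, Bq-43: 48.12%

With x = fraction of Bq-41 (so Bq-43 is 1 − x):
40.97667·x + 42.91193·(1 − x) = 41.908
(40.97667 − 42.91193)·x = 41.908 − 42.91193
x = -1.00393 / -1.93526 = 0.51876 → 51.88% Bq-41, 48.12% Bq-43.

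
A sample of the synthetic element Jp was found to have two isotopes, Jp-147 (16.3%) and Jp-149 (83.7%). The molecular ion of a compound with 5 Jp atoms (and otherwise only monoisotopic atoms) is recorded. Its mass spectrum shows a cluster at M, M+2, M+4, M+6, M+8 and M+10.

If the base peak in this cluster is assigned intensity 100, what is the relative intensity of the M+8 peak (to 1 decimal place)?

Binomial terms of (0.163 + 0.837)^5: M 0.0001, M+2 0.0030, M+4 0.0303, M+6 0.1558, M+8 0.4000, M+10 0.4108 → M+10 is the base peak.
P(M+10) = C(5,5) × 0.163^0 × 0.837^5 = 1 × 1.0000 × 0.41079703 = 0.410797 (base)
P(M+8) = C(5,4) × 0.163^1 × 0.837^4 = 5 × 0.1630 × 0.49079692 = 0.399999
Relative intensity = 0.399999 / 0.410797 × 100 = 97.4

97.4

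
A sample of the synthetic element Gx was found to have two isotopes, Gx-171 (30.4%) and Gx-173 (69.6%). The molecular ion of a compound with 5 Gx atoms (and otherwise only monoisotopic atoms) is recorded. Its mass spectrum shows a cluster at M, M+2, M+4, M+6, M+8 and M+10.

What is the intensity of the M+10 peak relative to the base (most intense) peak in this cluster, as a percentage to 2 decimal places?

45.79%

Term probabilities: M 0.0026, M+2 0.0297, M+4 0.1361, M+6 0.3116, M+8 0.3567, M+10 0.1633. Base peak = M+8.
P(M+8) = C(5,4) × 0.304^1 × 0.696^4 = 5 × 0.3040 × 0.23465886 = 0.356681 (base)
P(M+10) = C(5,5) × 0.304^0 × 0.696^5 = 1 × 1.0000 × 0.16332257 = 0.163323
Relative intensity = 0.163323 / 0.356681 × 100 = 45.79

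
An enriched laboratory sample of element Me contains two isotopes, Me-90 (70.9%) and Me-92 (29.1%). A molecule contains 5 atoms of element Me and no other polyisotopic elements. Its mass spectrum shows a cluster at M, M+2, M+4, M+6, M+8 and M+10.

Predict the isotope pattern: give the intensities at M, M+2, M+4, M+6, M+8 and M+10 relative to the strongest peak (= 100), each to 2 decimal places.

Each Me atom is independently Me-90 (p = 0.709) or Me-92 (q = 0.291); the cluster is the binomial expansion (p + q)^5.
P(M) = 0.709^5 = 0.179156
P(M+2) = 5 × 0.709^4 × 0.291^1 = 0.367661
P(M+4) = 10 × 0.709^3 × 0.291^2 = 0.301804
P(M+6) = 10 × 0.709^2 × 0.291^3 = 0.123872
P(M+8) = 5 × 0.709^1 × 0.291^4 = 0.025421
P(M+10) = 0.291^5 = 0.002087
The M+2 peak is largest (0.367661); scaling to 100 gives 48.73 : 100.00 : 82.09 : 33.69 : 6.91 : 0.57.

48.73 : 100.00 : 82.09 : 33.69 : 6.91 : 0.57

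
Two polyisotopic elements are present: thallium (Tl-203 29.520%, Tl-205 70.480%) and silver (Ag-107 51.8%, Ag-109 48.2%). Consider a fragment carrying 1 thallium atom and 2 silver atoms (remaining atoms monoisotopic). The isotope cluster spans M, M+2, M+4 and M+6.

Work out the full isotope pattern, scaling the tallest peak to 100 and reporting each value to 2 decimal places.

Thallium pattern (n=1): 0.2952 : 0.7048
Silver pattern (n=2): 0.268324 : 0.499352 : 0.232324
Convolve the two distributions (both contribute in 2-u steps):
  M: 0.2952×0.268324 = 0.079209
  M+2: 0.2952×0.499352 + 0.7048×0.268324 = 0.336523
  M+4: 0.2952×0.232324 + 0.7048×0.499352 = 0.420525
  M+6: 0.7048×0.232324 = 0.163742
Scale to base peak (0.420525) = 100: 18.84 : 80.02 : 100.00 : 38.94

18.84 : 80.02 : 100.00 : 38.94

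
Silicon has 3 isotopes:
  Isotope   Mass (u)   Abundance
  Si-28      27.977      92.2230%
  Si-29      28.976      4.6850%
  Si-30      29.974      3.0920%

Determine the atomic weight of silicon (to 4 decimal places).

28.0856 u

Average mass = Σ (abundance × isotope mass) = 0.922230 × 27.977 + 0.046850 × 28.976 + 0.030920 × 29.974
= 25.80123 + 1.35753 + 0.92680 = 28.08556 u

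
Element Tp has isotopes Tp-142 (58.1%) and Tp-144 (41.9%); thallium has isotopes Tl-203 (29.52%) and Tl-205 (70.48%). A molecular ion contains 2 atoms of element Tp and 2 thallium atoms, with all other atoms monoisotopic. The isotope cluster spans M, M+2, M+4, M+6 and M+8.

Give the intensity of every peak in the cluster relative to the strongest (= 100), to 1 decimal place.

7.6 : 47.4 : 100.0 : 81.7 : 22.6

Element Tp pattern (n=2): 0.337561 : 0.486878 : 0.175561
Thallium pattern (n=2): 0.08714304 : 0.41611392 : 0.49674304
Convolve the two distributions (both contribute in 2-u steps):
  M: 0.337561×0.08714304 = 0.029416
  M+2: 0.337561×0.41611392 + 0.486878×0.08714304 = 0.182892
  M+4: 0.337561×0.49674304 + 0.486878×0.41611392 + 0.175561×0.08714304 = 0.385577
  M+6: 0.486878×0.49674304 + 0.175561×0.41611392 = 0.314907
  M+8: 0.175561×0.49674304 = 0.087209
Scale to base peak (0.385577) = 100: 7.6 : 47.4 : 100.0 : 81.7 : 22.6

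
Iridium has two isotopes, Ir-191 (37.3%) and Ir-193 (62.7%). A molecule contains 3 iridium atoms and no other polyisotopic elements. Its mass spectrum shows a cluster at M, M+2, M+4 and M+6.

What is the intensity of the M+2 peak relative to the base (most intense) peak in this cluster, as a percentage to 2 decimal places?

59.49%

(0.373 + 0.627)^3 gives M 0.0519, M+2 0.2617, M+4 0.4399, M+6 0.2465; the largest is M+4.
P(M+4) = C(3,2) × 0.373^1 × 0.627^2 = 3 × 0.3730 × 0.393129 = 0.439911 (base)
P(M+2) = C(3,1) × 0.373^2 × 0.627^1 = 3 × 0.139129 × 0.6270 = 0.261702
Relative intensity = 0.261702 / 0.439911 × 100 = 59.49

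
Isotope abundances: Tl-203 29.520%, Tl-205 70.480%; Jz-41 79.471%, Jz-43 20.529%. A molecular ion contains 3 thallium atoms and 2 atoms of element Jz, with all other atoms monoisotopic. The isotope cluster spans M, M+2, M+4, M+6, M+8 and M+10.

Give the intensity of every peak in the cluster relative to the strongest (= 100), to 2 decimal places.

Thallium pattern (n=3): 0.02572463 : 0.18425524 : 0.43991564 : 0.35010449
Element Jz pattern (n=2): 0.63156398 : 0.32629203 : 0.04214398
Convolve the two distributions (both contribute in 2-u steps):
  M: 0.02572463×0.63156398 = 0.016247
  M+2: 0.02572463×0.32629203 + 0.18425524×0.63156398 = 0.124763
  M+4: 0.02572463×0.04214398 + 0.18425524×0.32629203 + 0.43991564×0.63156398 = 0.339040
  M+6: 0.18425524×0.04214398 + 0.43991564×0.32629203 + 0.35010449×0.63156398 = 0.372420
  M+8: 0.43991564×0.04214398 + 0.35010449×0.32629203 = 0.132776
  M+10: 0.35010449×0.04214398 = 0.014755
Scale to base peak (0.372420) = 100: 4.36 : 33.50 : 91.04 : 100.00 : 35.65 : 3.96

4.36 : 33.50 : 91.04 : 100.00 : 35.65 : 3.96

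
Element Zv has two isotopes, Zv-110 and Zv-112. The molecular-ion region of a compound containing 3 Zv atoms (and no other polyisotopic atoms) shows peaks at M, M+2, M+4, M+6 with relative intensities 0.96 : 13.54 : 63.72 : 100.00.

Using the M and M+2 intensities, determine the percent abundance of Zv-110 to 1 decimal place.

17.5%

Let p = fractional abundance of Zv-110. I(M+2)/I(M) = [C(3,1)·p^2·(1−p)] / p^3 = 3·(1−p)/p = 13.54/0.96 = 14.1042
(1−p)/p = 14.1042/3 = 4.7014  ⇒  p = 1/(1 + 4.7014) = 0.1754
Zv-110: 17.5%, Zv-112: 82.5%.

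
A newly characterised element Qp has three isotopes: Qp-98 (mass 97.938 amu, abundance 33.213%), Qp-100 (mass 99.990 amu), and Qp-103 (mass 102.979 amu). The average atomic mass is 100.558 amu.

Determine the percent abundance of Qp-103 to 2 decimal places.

41.80%

Let x and y be the fractions of Qp-100 and Qp-103. Then x + y = 1 − 0.33213 = 0.66787 and 99.990x + 102.979y = 100.558 − 0.33213×97.938 = 68.02985206.
Substituting: 99.990x + 102.979(0.66787 − x) = 68.02985206
(99.990 − 102.979)x = -0.74673267  ⇒  x = 0.24983, y = 0.41804
Qp-100: 24.98%, Qp-103: 41.80%.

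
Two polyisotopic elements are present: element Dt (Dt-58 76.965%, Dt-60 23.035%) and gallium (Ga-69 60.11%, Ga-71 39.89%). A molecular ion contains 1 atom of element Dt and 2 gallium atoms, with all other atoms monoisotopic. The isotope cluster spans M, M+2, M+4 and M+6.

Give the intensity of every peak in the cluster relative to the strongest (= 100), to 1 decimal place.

Element Dt pattern (n=1): 0.76965 : 0.23035
Gallium pattern (n=2): 0.36132121 : 0.47955758 : 0.15912121
Convolve the two distributions (both contribute in 2-u steps):
  M: 0.76965×0.36132121 = 0.278091
  M+2: 0.76965×0.47955758 + 0.23035×0.36132121 = 0.452322
  M+4: 0.76965×0.15912121 + 0.23035×0.47955758 = 0.232934
  M+6: 0.23035×0.15912121 = 0.036654
Scale to base peak (0.452322) = 100: 61.5 : 100.0 : 51.5 : 8.1

61.5 : 100.0 : 51.5 : 8.1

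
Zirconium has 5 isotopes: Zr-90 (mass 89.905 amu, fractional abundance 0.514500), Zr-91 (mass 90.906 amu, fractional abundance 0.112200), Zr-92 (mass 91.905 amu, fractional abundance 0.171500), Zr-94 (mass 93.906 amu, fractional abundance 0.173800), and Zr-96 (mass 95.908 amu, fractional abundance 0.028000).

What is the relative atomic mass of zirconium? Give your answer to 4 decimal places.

Average mass = Σ (abundance × isotope mass) = 0.514500 × 89.905 + 0.112200 × 90.906 + 0.171500 × 91.905 + 0.173800 × 93.906 + 0.028000 × 95.908
= 46.25612 + 10.19965 + 15.76171 + 16.32086 + 2.68542 = 91.22376 amu

91.2238 amu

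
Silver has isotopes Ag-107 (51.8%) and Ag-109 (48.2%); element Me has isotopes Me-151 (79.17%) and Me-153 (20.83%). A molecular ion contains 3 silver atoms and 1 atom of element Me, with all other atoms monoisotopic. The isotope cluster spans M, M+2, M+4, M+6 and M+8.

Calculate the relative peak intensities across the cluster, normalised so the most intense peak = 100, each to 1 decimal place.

Silver pattern (n=3): 0.13899183 : 0.3879965 : 0.3610315 : 0.11198017
Element Me pattern (n=1): 0.7917 : 0.2083
Convolve the two distributions (both contribute in 2-u steps):
  M: 0.13899183×0.7917 = 0.110040
  M+2: 0.13899183×0.2083 + 0.3879965×0.7917 = 0.336129
  M+4: 0.3879965×0.2083 + 0.3610315×0.7917 = 0.366648
  M+6: 0.3610315×0.2083 + 0.11198017×0.7917 = 0.163858
  M+8: 0.11198017×0.2083 = 0.023325
Scale to base peak (0.366648) = 100: 30.0 : 91.7 : 100.0 : 44.7 : 6.4

30.0 : 91.7 : 100.0 : 44.7 : 6.4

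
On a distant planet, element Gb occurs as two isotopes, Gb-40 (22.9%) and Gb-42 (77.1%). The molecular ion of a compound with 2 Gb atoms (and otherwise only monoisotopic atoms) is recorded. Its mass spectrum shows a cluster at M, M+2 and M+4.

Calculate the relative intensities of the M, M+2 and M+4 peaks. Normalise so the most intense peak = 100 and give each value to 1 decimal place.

The 2 Gb atoms are independent, so intensities follow the terms of (0.229 + 0.771)^2.
P(M) = 0.229^2 = 0.052441
P(M+2) = 2 × 0.229^1 × 0.771^1 = 0.353118
P(M+4) = 0.771^2 = 0.594441
The M+4 peak is largest (0.594441); scaling to 100 gives 8.8 : 59.4 : 100.0.

8.8 : 59.4 : 100.0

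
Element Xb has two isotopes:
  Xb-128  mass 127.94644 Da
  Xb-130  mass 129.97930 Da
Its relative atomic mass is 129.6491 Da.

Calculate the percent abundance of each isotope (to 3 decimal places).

Writing the weighted mean with unknown fraction x of Xb-128:
127.94644·x + 129.97930·(1 − x) = 129.6491
(127.94644 − 129.97930)·x = 129.6491 − 129.97930
x = -0.33020 / -2.03286 = 0.16243 → 16.243% Xb-128, 83.757% Xb-130.

Xb-128: 16.243%, Xb-130: 83.757%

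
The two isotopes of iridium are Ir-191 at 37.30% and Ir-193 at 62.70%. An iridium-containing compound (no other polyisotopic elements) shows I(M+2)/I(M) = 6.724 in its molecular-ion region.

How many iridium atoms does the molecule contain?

The M+2/M ratio from n Ir atoms is n · q/p = n · 0.6270/0.3730.
n = 6.724 × 0.3730/0.6270 = 4.00 ≈ 4

4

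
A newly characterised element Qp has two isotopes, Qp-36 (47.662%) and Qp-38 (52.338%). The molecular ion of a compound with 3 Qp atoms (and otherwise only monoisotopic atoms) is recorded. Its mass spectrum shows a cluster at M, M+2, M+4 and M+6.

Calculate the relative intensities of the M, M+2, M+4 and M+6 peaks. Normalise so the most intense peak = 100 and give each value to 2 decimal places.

The 3 Qp atoms are independent, so intensities follow the terms of (0.47662 + 0.52338)^3.
P(M) = 0.47662^3 = 0.108272
P(M+2) = 3 × 0.47662^2 × 0.52338^1 = 0.356683
P(M+4) = 3 × 0.47662^1 × 0.52338^2 = 0.391677
P(M+6) = 0.52338^3 = 0.143368
The M+4 peak is largest (0.391677); scaling to 100 gives 27.64 : 91.07 : 100.00 : 36.60.

27.64 : 91.07 : 100.00 : 36.60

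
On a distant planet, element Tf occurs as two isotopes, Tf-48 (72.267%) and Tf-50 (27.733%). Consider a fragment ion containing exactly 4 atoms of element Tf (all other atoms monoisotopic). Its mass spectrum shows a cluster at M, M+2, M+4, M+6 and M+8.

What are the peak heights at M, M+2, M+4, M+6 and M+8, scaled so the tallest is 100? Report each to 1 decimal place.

65.1 : 100.0 : 57.6 : 14.7 : 1.4

Each Tf atom is independently Tf-48 (p = 0.72267) or Tf-50 (q = 0.27733); the cluster is the binomial expansion (p + q)^4.
P(M) = 0.72267^4 = 0.272747
P(M+2) = 4 × 0.72267^3 × 0.27733^1 = 0.418675
P(M+4) = 6 × 0.72267^2 × 0.27733^2 = 0.241004
P(M+6) = 4 × 0.72267^1 × 0.27733^3 = 0.061658
P(M+8) = 0.27733^4 = 0.005915
The M+2 peak is largest (0.418675); scaling to 100 gives 65.1 : 100.0 : 57.6 : 14.7 : 1.4.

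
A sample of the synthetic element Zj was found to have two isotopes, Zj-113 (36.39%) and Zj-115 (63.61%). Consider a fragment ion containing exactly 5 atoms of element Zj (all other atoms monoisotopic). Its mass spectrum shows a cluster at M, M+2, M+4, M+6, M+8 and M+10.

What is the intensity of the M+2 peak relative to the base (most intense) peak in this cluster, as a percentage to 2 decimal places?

Binomial terms of (0.3639 + 0.6361)^5: M 0.0064, M+2 0.0558, M+4 0.1950, M+6 0.3408, M+8 0.2979, M+10 0.1041 → M+6 is the base peak.
P(M+6) = C(5,3) × 0.3639^2 × 0.6361^3 = 10 × 0.13242321 × 0.25738082 = 0.340832 (base)
P(M+2) = C(5,1) × 0.3639^4 × 0.6361^1 = 5 × 0.01753591 × 0.6361 = 0.055773
Relative intensity = 0.055773 / 0.340832 × 100 = 16.36

16.36%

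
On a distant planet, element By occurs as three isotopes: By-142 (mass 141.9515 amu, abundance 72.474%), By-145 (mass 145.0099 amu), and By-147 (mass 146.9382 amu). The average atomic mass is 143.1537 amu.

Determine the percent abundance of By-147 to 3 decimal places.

The remaining 27.526% is split between By-145 (fraction x) and By-147 (fraction 0.27526 − x).
Substituting: 145.0099x + 146.9382(0.27526 − x) = 40.27576989
(145.0099 − 146.9382)x = -0.170439042  ⇒  x = 0.08839, y = 0.18687
By-145: 8.839%, By-147: 18.687%.

18.687%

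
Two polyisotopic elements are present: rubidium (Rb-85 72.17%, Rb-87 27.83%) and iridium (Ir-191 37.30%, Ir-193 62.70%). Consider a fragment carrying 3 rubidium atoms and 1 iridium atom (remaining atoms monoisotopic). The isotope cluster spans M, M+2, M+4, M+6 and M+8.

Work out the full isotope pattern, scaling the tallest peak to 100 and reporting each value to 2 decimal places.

Rubidium pattern (n=3): 0.37589809 : 0.43485841 : 0.16768892 : 0.02155458
Iridium pattern (n=1): 0.3730 : 0.6270
Convolve the two distributions (both contribute in 2-u steps):
  M: 0.37589809×0.3730 = 0.140210
  M+2: 0.37589809×0.6270 + 0.43485841×0.3730 = 0.397890
  M+4: 0.43485841×0.6270 + 0.16768892×0.3730 = 0.335204
  M+6: 0.16768892×0.6270 + 0.02155458×0.3730 = 0.113181
  M+8: 0.02155458×0.6270 = 0.013515
Scale to base peak (0.397890) = 100: 35.24 : 100.00 : 84.25 : 28.45 : 3.40

35.24 : 100.00 : 84.25 : 28.45 : 3.40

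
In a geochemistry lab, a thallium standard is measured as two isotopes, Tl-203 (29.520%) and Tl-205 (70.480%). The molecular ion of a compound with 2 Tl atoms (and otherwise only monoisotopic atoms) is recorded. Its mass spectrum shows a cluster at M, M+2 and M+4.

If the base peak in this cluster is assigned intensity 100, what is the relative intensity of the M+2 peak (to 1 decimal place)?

(0.29520 + 0.70480)^2 gives M 0.0871, M+2 0.4161, M+4 0.4967; the largest is M+4.
P(M+4) = C(2,2) × 0.29520^0 × 0.70480^2 = 1 × 1.0000 × 0.49674304 = 0.496743 (base)
P(M+2) = C(2,1) × 0.29520^1 × 0.70480^1 = 2 × 0.2952 × 0.7048 = 0.416114
Relative intensity = 0.416114 / 0.496743 × 100 = 83.8

83.8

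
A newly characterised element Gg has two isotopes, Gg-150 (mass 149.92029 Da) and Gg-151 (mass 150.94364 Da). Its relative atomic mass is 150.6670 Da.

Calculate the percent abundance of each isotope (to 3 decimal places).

With x = fraction of Gg-150 (so Gg-151 is 1 − x):
149.92029·x + 150.94364·(1 − x) = 150.6670
(149.92029 − 150.94364)·x = 150.6670 − 150.94364
x = -0.27664 / -1.02335 = 0.27033 → 27.033% Gg-150, 72.967% Gg-151.

Gg-150: 27.033%, Gg-151: 72.967%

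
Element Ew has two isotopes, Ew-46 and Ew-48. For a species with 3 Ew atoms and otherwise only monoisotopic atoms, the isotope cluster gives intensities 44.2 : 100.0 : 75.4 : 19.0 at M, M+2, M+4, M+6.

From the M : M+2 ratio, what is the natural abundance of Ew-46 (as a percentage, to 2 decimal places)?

If p is the fraction of Ew that is Ew-46, then I(M+2)/I(M) = [C(3,1)·p^2·(1−p)] / p^3 = 3·(1−p)/p = 100.0/44.2 = 2.2624
(1−p)/p = 2.2624/3 = 0.7541  ⇒  p = 1/(1 + 0.7541) = 0.5701
Ew-46: 57.01%, Ew-48: 42.99%.

57.01%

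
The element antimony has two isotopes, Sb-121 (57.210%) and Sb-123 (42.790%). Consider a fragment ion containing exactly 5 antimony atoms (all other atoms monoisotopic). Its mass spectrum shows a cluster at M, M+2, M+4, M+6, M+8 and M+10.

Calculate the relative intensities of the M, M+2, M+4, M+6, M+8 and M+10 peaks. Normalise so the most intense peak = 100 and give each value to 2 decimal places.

17.88 : 66.85 : 100.00 : 74.79 : 27.97 : 4.18

The 5 Sb atoms are independent, so intensities follow the terms of (0.57210 + 0.42790)^5.
P(M) = 0.57210^5 = 0.061286
P(M+2) = 5 × 0.57210^4 × 0.42790^1 = 0.229192
P(M+4) = 10 × 0.57210^3 × 0.42790^2 = 0.342847
P(M+6) = 10 × 0.57210^2 × 0.42790^3 = 0.256431
P(M+8) = 5 × 0.57210^1 × 0.42790^4 = 0.095898
P(M+10) = 0.42790^5 = 0.014345
The M+4 peak is largest (0.342847); scaling to 100 gives 17.88 : 66.85 : 100.00 : 74.79 : 27.97 : 4.18.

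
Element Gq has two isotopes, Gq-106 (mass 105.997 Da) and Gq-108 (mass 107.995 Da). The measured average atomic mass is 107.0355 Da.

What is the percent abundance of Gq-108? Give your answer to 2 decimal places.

51.98%

With x = fraction of Gq-106 (so Gq-108 is 1 − x):
105.997·x + 107.995·(1 − x) = 107.0355
(105.997 − 107.995)·x = 107.0355 − 107.995
x = -0.9595 / -1.998 = 0.48023 → 48.02% Gq-106, 51.98% Gq-108.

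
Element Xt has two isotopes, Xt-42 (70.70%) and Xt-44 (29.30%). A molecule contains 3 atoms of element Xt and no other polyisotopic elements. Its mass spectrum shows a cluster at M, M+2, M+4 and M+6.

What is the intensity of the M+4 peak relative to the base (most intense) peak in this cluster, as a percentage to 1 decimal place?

41.4%

Term probabilities: M 0.3534, M+2 0.4394, M+4 0.1821, M+6 0.0252. Base peak = M+2.
P(M+2) = C(3,1) × 0.7070^2 × 0.2930^1 = 3 × 0.499849 × 0.2930 = 0.439367 (base)
P(M+4) = C(3,2) × 0.7070^1 × 0.2930^2 = 3 × 0.7070 × 0.085849 = 0.182086
Relative intensity = 0.182086 / 0.439367 × 100 = 41.4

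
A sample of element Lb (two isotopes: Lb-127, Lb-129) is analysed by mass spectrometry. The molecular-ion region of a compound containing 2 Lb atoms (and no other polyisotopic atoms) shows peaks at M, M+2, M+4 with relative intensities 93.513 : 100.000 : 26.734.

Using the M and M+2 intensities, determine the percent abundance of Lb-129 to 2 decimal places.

If p is the fraction of Lb that is Lb-127, then I(M+2)/I(M) = [C(2,1)·p^1·(1−p)] / p^2 = 2·(1−p)/p = 100.000/93.513 = 1.0694
(1−p)/p = 1.0694/2 = 0.5347  ⇒  p = 1/(1 + 0.5347) = 0.6516
Lb-127: 65.16%, Lb-129: 34.84%.

34.84%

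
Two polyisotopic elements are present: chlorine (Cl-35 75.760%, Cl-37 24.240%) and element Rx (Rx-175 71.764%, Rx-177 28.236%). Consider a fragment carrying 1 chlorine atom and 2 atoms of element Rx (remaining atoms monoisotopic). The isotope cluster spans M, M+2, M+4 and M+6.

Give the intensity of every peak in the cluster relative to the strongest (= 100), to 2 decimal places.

90.34 : 100.00 : 36.73 : 4.47

Chlorine pattern (n=1): 0.7576 : 0.2424
Element Rx pattern (n=2): 0.51500717 : 0.40526566 : 0.07972717
Convolve the two distributions (both contribute in 2-u steps):
  M: 0.7576×0.51500717 = 0.390169
  M+2: 0.7576×0.40526566 + 0.2424×0.51500717 = 0.431867
  M+4: 0.7576×0.07972717 + 0.2424×0.40526566 = 0.158638
  M+6: 0.2424×0.07972717 = 0.019326
Scale to base peak (0.431867) = 100: 90.34 : 100.00 : 36.73 : 4.47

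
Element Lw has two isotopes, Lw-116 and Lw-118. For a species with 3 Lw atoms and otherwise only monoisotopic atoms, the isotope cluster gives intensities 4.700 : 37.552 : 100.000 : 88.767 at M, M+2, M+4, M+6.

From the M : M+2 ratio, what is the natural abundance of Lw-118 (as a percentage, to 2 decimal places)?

Let p = fractional abundance of Lw-116. I(M+2)/I(M) = [C(3,1)·p^2·(1−p)] / p^3 = 3·(1−p)/p = 37.552/4.700 = 7.9898
(1−p)/p = 7.9898/3 = 2.6633  ⇒  p = 1/(1 + 2.6633) = 0.2730
Lw-116: 27.30%, Lw-118: 72.70%.

72.70%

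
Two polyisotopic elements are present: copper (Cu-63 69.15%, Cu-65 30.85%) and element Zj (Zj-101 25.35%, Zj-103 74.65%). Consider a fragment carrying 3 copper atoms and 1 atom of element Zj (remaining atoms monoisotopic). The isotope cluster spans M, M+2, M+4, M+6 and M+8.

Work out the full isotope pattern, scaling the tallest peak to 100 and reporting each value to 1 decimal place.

22.0 : 94.4 : 100.0 : 40.7 : 5.8

Copper pattern (n=3): 0.33065611 : 0.44254842 : 0.19743483 : 0.02936064
Element Zj pattern (n=1): 0.2535 : 0.7465
Convolve the two distributions (both contribute in 2-u steps):
  M: 0.33065611×0.2535 = 0.083821
  M+2: 0.33065611×0.7465 + 0.44254842×0.2535 = 0.359021
  M+4: 0.44254842×0.7465 + 0.19743483×0.2535 = 0.380412
  M+6: 0.19743483×0.7465 + 0.02936064×0.2535 = 0.154828
  M+8: 0.02936064×0.7465 = 0.021918
Scale to base peak (0.380412) = 100: 22.0 : 94.4 : 100.0 : 40.7 : 5.8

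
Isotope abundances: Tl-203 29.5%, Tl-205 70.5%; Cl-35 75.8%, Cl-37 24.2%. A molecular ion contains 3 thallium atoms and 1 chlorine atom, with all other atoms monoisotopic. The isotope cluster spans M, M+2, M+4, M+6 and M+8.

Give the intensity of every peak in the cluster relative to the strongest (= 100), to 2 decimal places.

Thallium pattern (n=3): 0.02567237 : 0.18405787 : 0.43986713 : 0.35040263
Chlorine pattern (n=1): 0.7580 : 0.2420
Convolve the two distributions (both contribute in 2-u steps):
  M: 0.02567237×0.7580 = 0.019460
  M+2: 0.02567237×0.2420 + 0.18405787×0.7580 = 0.145729
  M+4: 0.18405787×0.2420 + 0.43986713×0.7580 = 0.377961
  M+6: 0.43986713×0.2420 + 0.35040263×0.7580 = 0.372053
  M+8: 0.35040263×0.2420 = 0.084797
Scale to base peak (0.377961) = 100: 5.15 : 38.56 : 100.00 : 98.44 : 22.44

5.15 : 38.56 : 100.00 : 98.44 : 22.44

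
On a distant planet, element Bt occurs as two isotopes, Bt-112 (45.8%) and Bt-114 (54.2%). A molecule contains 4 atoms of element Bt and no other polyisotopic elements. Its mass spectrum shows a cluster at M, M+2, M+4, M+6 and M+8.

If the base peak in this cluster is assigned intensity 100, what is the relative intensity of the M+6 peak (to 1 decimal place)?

Binomial terms of (0.458 + 0.542)^4: M 0.0440, M+2 0.2083, M+4 0.3697, M+6 0.2917, M+8 0.0863 → M+4 is the base peak.
P(M+4) = C(4,2) × 0.458^2 × 0.542^2 = 6 × 0.209764 × 0.293764 = 0.369727 (base)
P(M+6) = C(4,3) × 0.458^1 × 0.542^3 = 4 × 0.4580 × 0.15922009 = 0.291691
Relative intensity = 0.291691 / 0.369727 × 100 = 78.9

78.9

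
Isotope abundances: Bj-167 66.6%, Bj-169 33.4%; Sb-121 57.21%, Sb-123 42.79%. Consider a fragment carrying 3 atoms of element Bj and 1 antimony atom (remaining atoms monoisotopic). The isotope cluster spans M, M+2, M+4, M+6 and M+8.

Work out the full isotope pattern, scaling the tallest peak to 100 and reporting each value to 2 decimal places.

Element Bj pattern (n=3): 0.2954083 : 0.44444311 : 0.22288889 : 0.0372597
Antimony pattern (n=1): 0.5721 : 0.4279
Convolve the two distributions (both contribute in 2-u steps):
  M: 0.2954083×0.5721 = 0.169003
  M+2: 0.2954083×0.4279 + 0.44444311×0.5721 = 0.380671
  M+4: 0.44444311×0.4279 + 0.22288889×0.5721 = 0.317692
  M+6: 0.22288889×0.4279 + 0.0372597×0.5721 = 0.116690
  M+8: 0.0372597×0.4279 = 0.015943
Scale to base peak (0.380671) = 100: 44.40 : 100.00 : 83.46 : 30.65 : 4.19

44.40 : 100.00 : 83.46 : 30.65 : 4.19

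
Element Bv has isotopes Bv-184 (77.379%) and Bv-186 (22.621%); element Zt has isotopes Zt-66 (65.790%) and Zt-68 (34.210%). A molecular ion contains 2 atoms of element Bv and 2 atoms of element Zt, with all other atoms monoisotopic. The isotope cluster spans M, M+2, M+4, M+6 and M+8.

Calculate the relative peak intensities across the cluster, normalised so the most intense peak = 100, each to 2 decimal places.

Element Bv pattern (n=2): 0.59875096 : 0.35007807 : 0.05117096
Element Zt pattern (n=2): 0.43283241 : 0.45013518 : 0.11703241
Convolve the two distributions (both contribute in 2-u steps):
  M: 0.59875096×0.43283241 = 0.259159
  M+2: 0.59875096×0.45013518 + 0.35007807×0.43283241 = 0.421044
  M+4: 0.59875096×0.11703241 + 0.35007807×0.45013518 + 0.05117096×0.43283241 = 0.249804
  M+6: 0.35007807×0.11703241 + 0.05117096×0.45013518 = 0.064004
  M+8: 0.05117096×0.11703241 = 0.005989
Scale to base peak (0.421044) = 100: 61.55 : 100.00 : 59.33 : 15.20 : 1.42

61.55 : 100.00 : 59.33 : 15.20 : 1.42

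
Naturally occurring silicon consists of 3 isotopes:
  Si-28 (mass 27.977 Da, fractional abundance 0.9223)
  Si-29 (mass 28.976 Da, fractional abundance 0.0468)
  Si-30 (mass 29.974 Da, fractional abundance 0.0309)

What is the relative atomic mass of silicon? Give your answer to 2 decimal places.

28.09 Da

Weight each isotope mass by its fractional abundance: 0.9223 × 27.977 + 0.0468 × 28.976 + 0.0309 × 29.974
= 25.8032 + 1.3561 + 0.9262 = 28.0855 Da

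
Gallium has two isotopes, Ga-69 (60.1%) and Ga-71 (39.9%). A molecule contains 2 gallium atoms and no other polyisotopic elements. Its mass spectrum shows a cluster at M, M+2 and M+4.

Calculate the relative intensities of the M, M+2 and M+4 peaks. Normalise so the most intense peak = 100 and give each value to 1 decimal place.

Each Ga atom is independently Ga-69 (p = 0.601) or Ga-71 (q = 0.399); the cluster is the binomial expansion (p + q)^2.
P(M) = 0.601^2 = 0.361201
P(M+2) = 2 × 0.601^1 × 0.399^1 = 0.479598
P(M+4) = 0.399^2 = 0.159201
The M+2 peak is largest (0.479598); scaling to 100 gives 75.3 : 100.0 : 33.2.

75.3 : 100.0 : 33.2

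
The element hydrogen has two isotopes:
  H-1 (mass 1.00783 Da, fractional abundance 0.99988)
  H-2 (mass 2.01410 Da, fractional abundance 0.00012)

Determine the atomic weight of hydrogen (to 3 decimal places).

1.008 Da

The abundance-weighted mean is 0.99988 × 1.00783 + 0.00012 × 2.01410
= 1.007709 + 0.000242 = 1.007951 Da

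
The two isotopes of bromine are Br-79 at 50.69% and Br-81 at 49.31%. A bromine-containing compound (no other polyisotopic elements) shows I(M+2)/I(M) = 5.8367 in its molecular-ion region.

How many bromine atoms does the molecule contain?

With n Br atoms, P(M+2)/P(M) = C(n,1)·p^(n−1)q / p^n = n·q/p = n · 0.4931/0.5069.
n = 5.8367 × 0.5069/0.4931 = 6.00 ≈ 6

6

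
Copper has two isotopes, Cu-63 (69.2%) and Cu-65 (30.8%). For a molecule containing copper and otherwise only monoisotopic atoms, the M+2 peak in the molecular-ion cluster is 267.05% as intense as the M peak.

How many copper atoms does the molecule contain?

The M+2/M ratio from n Cu atoms is n · q/p = n · 0.308/0.692.
n = 2.6705 × 0.692/0.308 = 6.00 ≈ 6

6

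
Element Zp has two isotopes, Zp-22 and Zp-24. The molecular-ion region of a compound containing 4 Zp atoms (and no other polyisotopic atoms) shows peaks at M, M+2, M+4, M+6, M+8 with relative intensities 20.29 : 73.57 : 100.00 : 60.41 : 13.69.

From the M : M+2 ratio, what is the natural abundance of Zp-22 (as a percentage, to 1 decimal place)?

52.5%

Let p = fractional abundance of Zp-22. I(M+2)/I(M) = [C(4,1)·p^3·(1−p)] / p^4 = 4·(1−p)/p = 73.57/20.29 = 3.6259
(1−p)/p = 3.6259/4 = 0.9065  ⇒  p = 1/(1 + 0.9065) = 0.5245
Zp-22: 52.5%, Zp-24: 47.5%.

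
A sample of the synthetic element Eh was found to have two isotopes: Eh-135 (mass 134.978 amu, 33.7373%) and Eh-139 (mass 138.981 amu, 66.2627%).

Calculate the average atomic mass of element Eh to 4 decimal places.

137.6305 amu

Ar = Σ fᵢ·mᵢ = 0.337373 × 134.978 + 0.662627 × 138.981
= 45.53793 + 92.09256 = 137.63049 amu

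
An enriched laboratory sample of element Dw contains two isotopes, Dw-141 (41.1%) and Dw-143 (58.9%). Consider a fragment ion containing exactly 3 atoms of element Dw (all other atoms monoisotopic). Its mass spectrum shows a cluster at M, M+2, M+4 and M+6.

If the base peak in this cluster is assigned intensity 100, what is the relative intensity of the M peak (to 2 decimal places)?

16.23

Term probabilities: M 0.0694, M+2 0.2985, M+4 0.4278, M+6 0.2043. Base peak = M+4.
P(M+4) = C(3,2) × 0.411^1 × 0.589^2 = 3 × 0.4110 × 0.346921 = 0.427754 (base)
P(M) = C(3,0) × 0.411^3 × 0.589^0 = 1 × 0.06942653 × 1.0000 = 0.069427
Relative intensity = 0.069427 / 0.427754 × 100 = 16.23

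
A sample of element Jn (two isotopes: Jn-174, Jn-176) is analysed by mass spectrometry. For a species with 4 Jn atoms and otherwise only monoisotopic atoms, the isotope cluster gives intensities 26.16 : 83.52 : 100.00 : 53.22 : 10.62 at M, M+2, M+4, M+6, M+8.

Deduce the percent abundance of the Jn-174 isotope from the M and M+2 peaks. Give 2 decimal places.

55.61%

If p is the fraction of Jn that is Jn-174, then I(M+2)/I(M) = [C(4,1)·p^3·(1−p)] / p^4 = 4·(1−p)/p = 83.52/26.16 = 3.1927
(1−p)/p = 3.1927/4 = 0.7982  ⇒  p = 1/(1 + 0.7982) = 0.5561
Jn-174: 55.61%, Jn-176: 44.39%.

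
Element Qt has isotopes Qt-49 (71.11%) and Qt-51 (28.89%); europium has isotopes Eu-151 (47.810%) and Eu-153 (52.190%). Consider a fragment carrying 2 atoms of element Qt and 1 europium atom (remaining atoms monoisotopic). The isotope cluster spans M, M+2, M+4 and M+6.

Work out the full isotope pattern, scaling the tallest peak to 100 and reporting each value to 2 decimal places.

52.52 : 100.00 : 55.25 : 9.46

Element Qt pattern (n=2): 0.50566321 : 0.41087358 : 0.08346321
Europium pattern (n=1): 0.4781 : 0.5219
Convolve the two distributions (both contribute in 2-u steps):
  M: 0.50566321×0.4781 = 0.241758
  M+2: 0.50566321×0.5219 + 0.41087358×0.4781 = 0.460344
  M+4: 0.41087358×0.5219 + 0.08346321×0.4781 = 0.254339
  M+6: 0.08346321×0.5219 = 0.043559
Scale to base peak (0.460344) = 100: 52.52 : 100.00 : 55.25 : 9.46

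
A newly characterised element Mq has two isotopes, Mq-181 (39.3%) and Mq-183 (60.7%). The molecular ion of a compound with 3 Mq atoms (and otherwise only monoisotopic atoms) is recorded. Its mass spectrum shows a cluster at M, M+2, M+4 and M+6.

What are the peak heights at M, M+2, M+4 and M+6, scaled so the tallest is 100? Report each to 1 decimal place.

Expanding (0.393 + 0.607)^3:
P(M) = 0.393^3 = 0.060698
P(M+2) = 3 × 0.393^2 × 0.607^1 = 0.281252
P(M+4) = 3 × 0.393^1 × 0.607^2 = 0.434401
P(M+6) = 0.607^3 = 0.223649
The M+4 peak is largest (0.434401); scaling to 100 gives 14.0 : 64.7 : 100.0 : 51.5.

14.0 : 64.7 : 100.0 : 51.5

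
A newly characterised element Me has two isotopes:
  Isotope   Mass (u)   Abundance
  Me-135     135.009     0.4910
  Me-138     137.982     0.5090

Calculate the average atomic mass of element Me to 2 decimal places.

Ar = Σ fᵢ·mᵢ = 0.4910 × 135.009 + 0.5090 × 137.982
= 66.2894 + 70.2328 = 136.5222 u

136.52 u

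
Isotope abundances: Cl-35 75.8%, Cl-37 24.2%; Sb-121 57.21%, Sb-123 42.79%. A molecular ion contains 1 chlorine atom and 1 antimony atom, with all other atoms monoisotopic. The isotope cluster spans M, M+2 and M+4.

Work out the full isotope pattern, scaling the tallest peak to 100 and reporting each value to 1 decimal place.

Chlorine pattern (n=1): 0.7580 : 0.2420
Antimony pattern (n=1): 0.5721 : 0.4279
Convolve the two distributions (both contribute in 2-u steps):
  M: 0.7580×0.5721 = 0.433652
  M+2: 0.7580×0.4279 + 0.2420×0.5721 = 0.462796
  M+4: 0.2420×0.4279 = 0.103552
Scale to base peak (0.462796) = 100: 93.7 : 100.0 : 22.4

93.7 : 100.0 : 22.4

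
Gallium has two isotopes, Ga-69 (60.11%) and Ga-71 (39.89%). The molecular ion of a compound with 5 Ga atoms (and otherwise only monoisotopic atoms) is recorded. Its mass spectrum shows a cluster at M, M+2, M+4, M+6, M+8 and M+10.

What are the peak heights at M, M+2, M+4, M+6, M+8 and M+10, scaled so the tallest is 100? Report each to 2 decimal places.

22.71 : 75.34 : 100.00 : 66.36 : 22.02 : 2.92

Each Ga atom is independently Ga-69 (p = 0.6011) or Ga-71 (q = 0.3989); the cluster is the binomial expansion (p + q)^5.
P(M) = 0.6011^5 = 0.078475
P(M+2) = 5 × 0.6011^4 × 0.3989^1 = 0.260388
P(M+4) = 10 × 0.6011^3 × 0.3989^2 = 0.345596
P(M+6) = 10 × 0.6011^2 × 0.3989^3 = 0.229343
P(M+8) = 5 × 0.6011^1 × 0.3989^4 = 0.076098
P(M+10) = 0.3989^5 = 0.010100
The M+4 peak is largest (0.345596); scaling to 100 gives 22.71 : 75.34 : 100.00 : 66.36 : 22.02 : 2.92.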